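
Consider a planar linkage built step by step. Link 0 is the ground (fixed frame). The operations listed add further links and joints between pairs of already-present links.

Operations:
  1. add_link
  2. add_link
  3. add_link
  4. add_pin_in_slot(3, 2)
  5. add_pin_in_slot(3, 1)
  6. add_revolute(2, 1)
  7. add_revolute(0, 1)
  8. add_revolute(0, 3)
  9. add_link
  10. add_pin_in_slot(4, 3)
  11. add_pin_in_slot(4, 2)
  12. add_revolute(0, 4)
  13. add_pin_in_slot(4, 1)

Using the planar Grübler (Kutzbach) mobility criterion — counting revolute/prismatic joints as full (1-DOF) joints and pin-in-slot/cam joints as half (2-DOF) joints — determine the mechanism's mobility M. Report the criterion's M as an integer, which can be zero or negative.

L=1 J1=0 J2=0
add link → L=2 J1=0 J2=0
add link → L=3 J1=0 J2=0
add link → L=4 J1=0 J2=0
PS@3,2 dof=2 J2 → L=4 J1=0 J2=1
PS@3,1 dof=2 J2 → L=4 J1=0 J2=2
R@2,1 dof=1 J1 → L=4 J1=1 J2=2
R@0,1 dof=1 J1 → L=4 J1=2 J2=2
R@0,3 dof=1 J1 → L=4 J1=3 J2=2
add link → L=5 J1=3 J2=2
PS@4,3 dof=2 J2 → L=5 J1=3 J2=3
PS@4,2 dof=2 J2 → L=5 J1=3 J2=4
R@0,4 dof=1 J1 → L=5 J1=4 J2=4
PS@4,1 dof=2 J2 → L=5 J1=4 J2=5
M=3(L−1)−2J1−J2=3·4−2·4−5=-1

M = -1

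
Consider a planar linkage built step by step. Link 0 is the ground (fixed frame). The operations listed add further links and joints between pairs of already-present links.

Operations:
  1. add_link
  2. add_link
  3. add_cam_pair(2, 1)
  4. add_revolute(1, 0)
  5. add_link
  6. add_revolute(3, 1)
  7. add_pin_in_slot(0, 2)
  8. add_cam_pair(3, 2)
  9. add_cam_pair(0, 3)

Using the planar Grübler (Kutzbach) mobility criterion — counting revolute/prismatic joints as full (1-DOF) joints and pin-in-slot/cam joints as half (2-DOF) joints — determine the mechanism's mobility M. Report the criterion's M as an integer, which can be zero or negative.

M = 1

ground; <1,0,0>
#1 <2,0,0>
#2 <3,0,0>
C:2↔1 J2 <3,0,1>
R:1↔0 J1 <3,1,1>
#3 <4,1,1>
R:3↔1 J1 <4,2,1>
PS:0↔2 J2 <4,2,2>
C:3↔2 J2 <4,2,3>
C:0↔3 J2 <4,2,4>
3×3 − 2×2 − 1×4 = 1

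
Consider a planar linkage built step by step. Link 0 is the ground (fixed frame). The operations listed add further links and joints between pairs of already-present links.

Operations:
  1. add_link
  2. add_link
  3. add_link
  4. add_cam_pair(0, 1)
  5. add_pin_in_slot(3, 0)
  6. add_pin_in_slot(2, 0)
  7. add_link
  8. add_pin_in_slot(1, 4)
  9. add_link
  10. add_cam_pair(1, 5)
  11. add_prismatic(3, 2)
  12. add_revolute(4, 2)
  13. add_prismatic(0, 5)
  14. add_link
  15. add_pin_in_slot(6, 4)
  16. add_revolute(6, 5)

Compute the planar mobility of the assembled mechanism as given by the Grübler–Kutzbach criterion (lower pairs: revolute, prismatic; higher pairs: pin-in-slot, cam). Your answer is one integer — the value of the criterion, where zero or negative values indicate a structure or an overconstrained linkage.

M = 4

(L,J1,J2)=(1,0,0); link0 fixed
link1: (2,0,0)
link2: (3,0,0)
link3: (4,0,0)
C 0-1 [J2]: (4,0,1)
PS 3-0 [J2]: (4,0,2)
PS 2-0 [J2]: (4,0,3)
link4: (5,0,3)
PS 1-4 [J2]: (5,0,4)
link5: (6,0,4)
C 1-5 [J2]: (6,0,5)
P 3-2 [J1]: (6,1,5)
R 4-2 [J1]: (6,2,5)
P 0-5 [J1]: (6,3,5)
link6: (7,3,5)
PS 6-4 [J2]: (7,3,6)
R 6-5 [J1]: (7,4,6)
Grübler: 3·6 − 2·4 − 6 = 4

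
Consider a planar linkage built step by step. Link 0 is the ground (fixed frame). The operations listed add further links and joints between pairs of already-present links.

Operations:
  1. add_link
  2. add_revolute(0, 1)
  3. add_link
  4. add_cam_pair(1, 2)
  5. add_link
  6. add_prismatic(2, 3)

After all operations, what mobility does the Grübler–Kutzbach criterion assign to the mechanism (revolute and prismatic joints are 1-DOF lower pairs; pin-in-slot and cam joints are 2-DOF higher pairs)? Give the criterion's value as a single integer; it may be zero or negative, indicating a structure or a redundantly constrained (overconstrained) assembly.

L=1 J1=0 J2=0
add link → L=2 J1=0 J2=0
R@0,1 dof=1 J1 → L=2 J1=1 J2=0
add link → L=3 J1=1 J2=0
C@1,2 dof=2 J2 → L=3 J1=1 J2=1
add link → L=4 J1=1 J2=1
P@2,3 dof=1 J1 → L=4 J1=2 J2=1
M=3(L−1)−2J1−J2=3·3−2·2−1=4

M = 4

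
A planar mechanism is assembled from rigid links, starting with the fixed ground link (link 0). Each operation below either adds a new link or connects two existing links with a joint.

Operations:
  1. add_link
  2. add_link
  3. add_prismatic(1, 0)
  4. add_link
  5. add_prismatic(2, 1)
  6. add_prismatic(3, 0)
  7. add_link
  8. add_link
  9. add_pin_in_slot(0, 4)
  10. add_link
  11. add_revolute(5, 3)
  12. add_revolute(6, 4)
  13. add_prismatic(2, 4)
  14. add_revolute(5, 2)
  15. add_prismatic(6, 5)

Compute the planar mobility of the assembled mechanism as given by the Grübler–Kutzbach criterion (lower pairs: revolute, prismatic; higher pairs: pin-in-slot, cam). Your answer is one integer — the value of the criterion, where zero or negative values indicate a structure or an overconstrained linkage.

M = 1

(L,J1,J2)=(1,0,0); link0 fixed
link1: (2,0,0)
link2: (3,0,0)
P 1-0 [J1]: (3,1,0)
link3: (4,1,0)
P 2-1 [J1]: (4,2,0)
P 3-0 [J1]: (4,3,0)
link4: (5,3,0)
link5: (6,3,0)
PS 0-4 [J2]: (6,3,1)
link6: (7,3,1)
R 5-3 [J1]: (7,4,1)
R 6-4 [J1]: (7,5,1)
P 2-4 [J1]: (7,6,1)
R 5-2 [J1]: (7,7,1)
P 6-5 [J1]: (7,8,1)
Grübler: 3·6 − 2·8 − 1 = 1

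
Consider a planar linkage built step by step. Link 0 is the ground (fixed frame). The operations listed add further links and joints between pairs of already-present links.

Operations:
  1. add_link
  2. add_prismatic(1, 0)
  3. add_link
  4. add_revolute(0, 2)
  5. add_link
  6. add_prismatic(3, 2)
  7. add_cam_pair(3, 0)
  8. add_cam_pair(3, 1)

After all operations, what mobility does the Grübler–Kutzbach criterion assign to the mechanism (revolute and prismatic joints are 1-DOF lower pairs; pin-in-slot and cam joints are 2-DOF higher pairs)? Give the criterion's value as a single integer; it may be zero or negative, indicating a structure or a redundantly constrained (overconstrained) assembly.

M = 1

(L,J1,J2)=(1,0,0); link0 fixed
link1: (2,0,0)
P 1-0 [J1]: (2,1,0)
link2: (3,1,0)
R 0-2 [J1]: (3,2,0)
link3: (4,2,0)
P 3-2 [J1]: (4,3,0)
C 3-0 [J2]: (4,3,1)
C 3-1 [J2]: (4,3,2)
Grübler: 3·3 − 2·3 − 2 = 1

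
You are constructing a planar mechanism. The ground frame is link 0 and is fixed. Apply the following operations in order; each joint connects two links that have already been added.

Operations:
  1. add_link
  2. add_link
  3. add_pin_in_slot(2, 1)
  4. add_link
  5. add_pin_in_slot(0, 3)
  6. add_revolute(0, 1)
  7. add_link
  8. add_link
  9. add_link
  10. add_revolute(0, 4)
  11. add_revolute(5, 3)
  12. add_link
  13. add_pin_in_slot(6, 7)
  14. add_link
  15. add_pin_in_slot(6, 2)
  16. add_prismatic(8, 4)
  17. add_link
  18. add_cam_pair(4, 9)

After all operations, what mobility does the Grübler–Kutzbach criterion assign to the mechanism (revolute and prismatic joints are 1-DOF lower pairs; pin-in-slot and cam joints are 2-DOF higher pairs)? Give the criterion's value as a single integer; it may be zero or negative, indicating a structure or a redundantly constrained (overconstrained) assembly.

ground; <1,0,0>
#1 <2,0,0>
#2 <3,0,0>
PS:2↔1 J2 <3,0,1>
#3 <4,0,1>
PS:0↔3 J2 <4,0,2>
R:0↔1 J1 <4,1,2>
#4 <5,1,2>
#5 <6,1,2>
#6 <7,1,2>
R:0↔4 J1 <7,2,2>
R:5↔3 J1 <7,3,2>
#7 <8,3,2>
PS:6↔7 J2 <8,3,3>
#8 <9,3,3>
PS:6↔2 J2 <9,3,4>
P:8↔4 J1 <9,4,4>
#9 <10,4,4>
C:4↔9 J2 <10,4,5>
3×9 − 2×4 − 1×5 = 14

M = 14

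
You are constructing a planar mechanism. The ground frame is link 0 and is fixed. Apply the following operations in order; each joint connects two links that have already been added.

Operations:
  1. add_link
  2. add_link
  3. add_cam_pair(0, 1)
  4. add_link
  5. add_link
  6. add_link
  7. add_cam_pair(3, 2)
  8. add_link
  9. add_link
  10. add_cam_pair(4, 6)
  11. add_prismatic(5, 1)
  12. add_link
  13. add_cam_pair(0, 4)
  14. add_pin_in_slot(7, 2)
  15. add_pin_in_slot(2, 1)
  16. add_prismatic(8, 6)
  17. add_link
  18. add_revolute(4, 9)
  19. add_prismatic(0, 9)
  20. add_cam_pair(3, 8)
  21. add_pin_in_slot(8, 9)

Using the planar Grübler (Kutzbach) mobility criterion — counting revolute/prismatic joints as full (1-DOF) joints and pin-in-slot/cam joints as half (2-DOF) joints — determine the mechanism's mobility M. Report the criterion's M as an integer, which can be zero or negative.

(L,J1,J2)=(1,0,0); link0 fixed
link1: (2,0,0)
link2: (3,0,0)
C 0-1 [J2]: (3,0,1)
link3: (4,0,1)
link4: (5,0,1)
link5: (6,0,1)
C 3-2 [J2]: (6,0,2)
link6: (7,0,2)
link7: (8,0,2)
C 4-6 [J2]: (8,0,3)
P 5-1 [J1]: (8,1,3)
link8: (9,1,3)
C 0-4 [J2]: (9,1,4)
PS 7-2 [J2]: (9,1,5)
PS 2-1 [J2]: (9,1,6)
P 8-6 [J1]: (9,2,6)
link9: (10,2,6)
R 4-9 [J1]: (10,3,6)
P 0-9 [J1]: (10,4,6)
C 3-8 [J2]: (10,4,7)
PS 8-9 [J2]: (10,4,8)
Grübler: 3·9 − 2·4 − 8 = 11

M = 11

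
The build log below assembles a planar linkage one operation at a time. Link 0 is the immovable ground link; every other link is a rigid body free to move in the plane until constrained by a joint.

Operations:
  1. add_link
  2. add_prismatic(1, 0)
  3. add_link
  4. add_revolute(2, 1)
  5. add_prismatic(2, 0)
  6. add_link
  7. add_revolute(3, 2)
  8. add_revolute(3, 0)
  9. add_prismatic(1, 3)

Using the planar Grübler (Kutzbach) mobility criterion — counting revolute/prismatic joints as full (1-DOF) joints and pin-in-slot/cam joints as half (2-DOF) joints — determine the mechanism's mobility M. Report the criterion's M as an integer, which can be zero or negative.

ground; <1,0,0>
#1 <2,0,0>
P:1↔0 J1 <2,1,0>
#2 <3,1,0>
R:2↔1 J1 <3,2,0>
P:2↔0 J1 <3,3,0>
#3 <4,3,0>
R:3↔2 J1 <4,4,0>
R:3↔0 J1 <4,5,0>
P:1↔3 J1 <4,6,0>
3×3 − 2×6 − 1×0 = -3

M = -3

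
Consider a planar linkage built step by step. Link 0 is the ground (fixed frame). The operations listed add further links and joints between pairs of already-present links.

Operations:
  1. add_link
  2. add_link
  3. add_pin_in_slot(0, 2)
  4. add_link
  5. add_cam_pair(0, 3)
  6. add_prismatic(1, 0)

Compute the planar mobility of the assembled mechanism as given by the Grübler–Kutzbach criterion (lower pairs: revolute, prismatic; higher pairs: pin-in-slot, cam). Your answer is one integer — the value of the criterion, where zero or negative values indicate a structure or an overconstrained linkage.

M = 5

L=1 J1=0 J2=0
add link → L=2 J1=0 J2=0
add link → L=3 J1=0 J2=0
PS@0,2 dof=2 J2 → L=3 J1=0 J2=1
add link → L=4 J1=0 J2=1
C@0,3 dof=2 J2 → L=4 J1=0 J2=2
P@1,0 dof=1 J1 → L=4 J1=1 J2=2
M=3(L−1)−2J1−J2=3·3−2·1−2=5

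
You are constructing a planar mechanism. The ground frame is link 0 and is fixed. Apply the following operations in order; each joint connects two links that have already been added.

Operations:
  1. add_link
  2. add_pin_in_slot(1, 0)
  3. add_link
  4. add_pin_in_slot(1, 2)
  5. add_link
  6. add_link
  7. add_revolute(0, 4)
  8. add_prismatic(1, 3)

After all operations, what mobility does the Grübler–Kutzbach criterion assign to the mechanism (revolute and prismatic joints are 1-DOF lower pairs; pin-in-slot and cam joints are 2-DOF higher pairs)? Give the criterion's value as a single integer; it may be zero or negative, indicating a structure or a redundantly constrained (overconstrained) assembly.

ground; <1,0,0>
#1 <2,0,0>
PS:1↔0 J2 <2,0,1>
#2 <3,0,1>
PS:1↔2 J2 <3,0,2>
#3 <4,0,2>
#4 <5,0,2>
R:0↔4 J1 <5,1,2>
P:1↔3 J1 <5,2,2>
3×4 − 2×2 − 1×2 = 6

M = 6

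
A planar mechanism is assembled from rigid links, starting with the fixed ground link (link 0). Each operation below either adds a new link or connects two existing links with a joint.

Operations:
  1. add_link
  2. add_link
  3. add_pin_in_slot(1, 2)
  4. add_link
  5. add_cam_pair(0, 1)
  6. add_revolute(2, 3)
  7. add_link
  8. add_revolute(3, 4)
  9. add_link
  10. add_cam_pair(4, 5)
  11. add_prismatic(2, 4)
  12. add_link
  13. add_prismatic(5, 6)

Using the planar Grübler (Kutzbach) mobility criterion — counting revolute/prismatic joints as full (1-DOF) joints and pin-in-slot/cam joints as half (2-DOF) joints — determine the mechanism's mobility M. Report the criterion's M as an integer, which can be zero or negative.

(L,J1,J2)=(1,0,0); link0 fixed
link1: (2,0,0)
link2: (3,0,0)
PS 1-2 [J2]: (3,0,1)
link3: (4,0,1)
C 0-1 [J2]: (4,0,2)
R 2-3 [J1]: (4,1,2)
link4: (5,1,2)
R 3-4 [J1]: (5,2,2)
link5: (6,2,2)
C 4-5 [J2]: (6,2,3)
P 2-4 [J1]: (6,3,3)
link6: (7,3,3)
P 5-6 [J1]: (7,4,3)
Grübler: 3·6 − 2·4 − 3 = 7

M = 7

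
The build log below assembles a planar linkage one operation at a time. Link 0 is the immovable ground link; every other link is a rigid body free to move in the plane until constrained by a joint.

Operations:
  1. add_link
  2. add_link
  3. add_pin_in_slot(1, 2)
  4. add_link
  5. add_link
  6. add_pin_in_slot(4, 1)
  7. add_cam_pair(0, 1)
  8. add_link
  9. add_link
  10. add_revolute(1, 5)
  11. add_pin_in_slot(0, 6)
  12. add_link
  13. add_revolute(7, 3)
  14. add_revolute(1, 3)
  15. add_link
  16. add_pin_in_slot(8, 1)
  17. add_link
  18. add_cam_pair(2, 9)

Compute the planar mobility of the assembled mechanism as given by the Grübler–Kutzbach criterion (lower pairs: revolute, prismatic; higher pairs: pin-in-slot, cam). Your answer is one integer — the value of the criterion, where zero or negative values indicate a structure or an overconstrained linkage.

L=1 J1=0 J2=0
add link → L=2 J1=0 J2=0
add link → L=3 J1=0 J2=0
PS@1,2 dof=2 J2 → L=3 J1=0 J2=1
add link → L=4 J1=0 J2=1
add link → L=5 J1=0 J2=1
PS@4,1 dof=2 J2 → L=5 J1=0 J2=2
C@0,1 dof=2 J2 → L=5 J1=0 J2=3
add link → L=6 J1=0 J2=3
add link → L=7 J1=0 J2=3
R@1,5 dof=1 J1 → L=7 J1=1 J2=3
PS@0,6 dof=2 J2 → L=7 J1=1 J2=4
add link → L=8 J1=1 J2=4
R@7,3 dof=1 J1 → L=8 J1=2 J2=4
R@1,3 dof=1 J1 → L=8 J1=3 J2=4
add link → L=9 J1=3 J2=4
PS@8,1 dof=2 J2 → L=9 J1=3 J2=5
add link → L=10 J1=3 J2=5
C@2,9 dof=2 J2 → L=10 J1=3 J2=6
M=3(L−1)−2J1−J2=3·9−2·3−6=15

M = 15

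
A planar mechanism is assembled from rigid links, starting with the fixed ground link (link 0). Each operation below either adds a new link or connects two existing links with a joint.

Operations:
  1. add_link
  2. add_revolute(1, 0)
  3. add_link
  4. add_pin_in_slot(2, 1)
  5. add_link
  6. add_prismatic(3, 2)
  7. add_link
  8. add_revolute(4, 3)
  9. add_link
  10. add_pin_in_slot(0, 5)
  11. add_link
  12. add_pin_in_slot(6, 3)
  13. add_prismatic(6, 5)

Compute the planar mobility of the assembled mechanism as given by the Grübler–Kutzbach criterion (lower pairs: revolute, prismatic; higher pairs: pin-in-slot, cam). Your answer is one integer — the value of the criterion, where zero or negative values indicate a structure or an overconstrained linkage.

M = 7

L=1 J1=0 J2=0
add link → L=2 J1=0 J2=0
R@1,0 dof=1 J1 → L=2 J1=1 J2=0
add link → L=3 J1=1 J2=0
PS@2,1 dof=2 J2 → L=3 J1=1 J2=1
add link → L=4 J1=1 J2=1
P@3,2 dof=1 J1 → L=4 J1=2 J2=1
add link → L=5 J1=2 J2=1
R@4,3 dof=1 J1 → L=5 J1=3 J2=1
add link → L=6 J1=3 J2=1
PS@0,5 dof=2 J2 → L=6 J1=3 J2=2
add link → L=7 J1=3 J2=2
PS@6,3 dof=2 J2 → L=7 J1=3 J2=3
P@6,5 dof=1 J1 → L=7 J1=4 J2=3
M=3(L−1)−2J1−J2=3·6−2·4−3=7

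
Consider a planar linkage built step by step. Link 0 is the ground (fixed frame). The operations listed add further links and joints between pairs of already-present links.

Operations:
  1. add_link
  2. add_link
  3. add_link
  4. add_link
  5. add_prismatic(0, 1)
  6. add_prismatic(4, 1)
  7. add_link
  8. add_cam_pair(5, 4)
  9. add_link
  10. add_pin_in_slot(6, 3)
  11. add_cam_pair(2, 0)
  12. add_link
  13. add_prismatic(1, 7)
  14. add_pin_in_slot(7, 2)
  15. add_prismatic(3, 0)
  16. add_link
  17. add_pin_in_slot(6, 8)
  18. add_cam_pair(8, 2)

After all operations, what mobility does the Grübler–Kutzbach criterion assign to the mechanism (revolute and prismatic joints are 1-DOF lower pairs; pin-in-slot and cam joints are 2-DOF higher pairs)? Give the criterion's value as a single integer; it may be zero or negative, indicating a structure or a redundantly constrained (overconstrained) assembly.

(L,J1,J2)=(1,0,0); link0 fixed
link1: (2,0,0)
link2: (3,0,0)
link3: (4,0,0)
link4: (5,0,0)
P 0-1 [J1]: (5,1,0)
P 4-1 [J1]: (5,2,0)
link5: (6,2,0)
C 5-4 [J2]: (6,2,1)
link6: (7,2,1)
PS 6-3 [J2]: (7,2,2)
C 2-0 [J2]: (7,2,3)
link7: (8,2,3)
P 1-7 [J1]: (8,3,3)
PS 7-2 [J2]: (8,3,4)
P 3-0 [J1]: (8,4,4)
link8: (9,4,4)
PS 6-8 [J2]: (9,4,5)
C 8-2 [J2]: (9,4,6)
Grübler: 3·8 − 2·4 − 6 = 10

M = 10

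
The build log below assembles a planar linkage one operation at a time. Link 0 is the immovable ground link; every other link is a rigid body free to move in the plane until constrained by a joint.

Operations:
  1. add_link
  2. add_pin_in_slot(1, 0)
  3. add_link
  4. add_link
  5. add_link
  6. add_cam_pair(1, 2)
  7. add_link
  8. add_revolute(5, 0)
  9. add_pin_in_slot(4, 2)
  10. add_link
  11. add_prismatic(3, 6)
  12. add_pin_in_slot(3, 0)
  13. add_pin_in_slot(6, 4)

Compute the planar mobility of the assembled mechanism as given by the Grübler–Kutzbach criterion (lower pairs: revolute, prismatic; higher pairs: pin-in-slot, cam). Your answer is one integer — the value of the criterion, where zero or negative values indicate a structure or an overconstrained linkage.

(L,J1,J2)=(1,0,0); link0 fixed
link1: (2,0,0)
PS 1-0 [J2]: (2,0,1)
link2: (3,0,1)
link3: (4,0,1)
link4: (5,0,1)
C 1-2 [J2]: (5,0,2)
link5: (6,0,2)
R 5-0 [J1]: (6,1,2)
PS 4-2 [J2]: (6,1,3)
link6: (7,1,3)
P 3-6 [J1]: (7,2,3)
PS 3-0 [J2]: (7,2,4)
PS 6-4 [J2]: (7,2,5)
Grübler: 3·6 − 2·2 − 5 = 9

M = 9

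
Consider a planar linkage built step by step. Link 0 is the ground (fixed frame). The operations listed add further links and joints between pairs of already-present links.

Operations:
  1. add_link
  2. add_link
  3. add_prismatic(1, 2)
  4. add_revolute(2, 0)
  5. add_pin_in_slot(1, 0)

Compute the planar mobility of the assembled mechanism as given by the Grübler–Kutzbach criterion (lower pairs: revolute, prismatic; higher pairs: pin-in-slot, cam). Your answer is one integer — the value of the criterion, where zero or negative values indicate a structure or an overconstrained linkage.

[1;0;0] (link 0 is ground)
L+ [2;0;0]
L+ [3;0;0]
P(1,2)∈J1 [3;1;0]
R(2,0)∈J1 [3;2;0]
PS(1,0)∈J2 [3;2;1]
mobility = 6 − 4 − 1 = 1

M = 1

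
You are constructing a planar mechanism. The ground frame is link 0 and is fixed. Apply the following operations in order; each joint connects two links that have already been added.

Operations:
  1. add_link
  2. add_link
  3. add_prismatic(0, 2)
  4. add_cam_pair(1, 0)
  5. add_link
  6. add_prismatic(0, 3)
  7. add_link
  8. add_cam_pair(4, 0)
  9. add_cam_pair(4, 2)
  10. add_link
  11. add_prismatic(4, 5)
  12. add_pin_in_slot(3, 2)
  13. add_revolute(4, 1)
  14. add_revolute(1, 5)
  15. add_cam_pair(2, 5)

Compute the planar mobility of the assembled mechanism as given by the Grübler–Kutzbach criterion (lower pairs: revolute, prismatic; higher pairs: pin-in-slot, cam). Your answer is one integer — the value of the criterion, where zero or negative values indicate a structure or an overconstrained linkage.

M = 0

L=1 J1=0 J2=0
add link → L=2 J1=0 J2=0
add link → L=3 J1=0 J2=0
P@0,2 dof=1 J1 → L=3 J1=1 J2=0
C@1,0 dof=2 J2 → L=3 J1=1 J2=1
add link → L=4 J1=1 J2=1
P@0,3 dof=1 J1 → L=4 J1=2 J2=1
add link → L=5 J1=2 J2=1
C@4,0 dof=2 J2 → L=5 J1=2 J2=2
C@4,2 dof=2 J2 → L=5 J1=2 J2=3
add link → L=6 J1=2 J2=3
P@4,5 dof=1 J1 → L=6 J1=3 J2=3
PS@3,2 dof=2 J2 → L=6 J1=3 J2=4
R@4,1 dof=1 J1 → L=6 J1=4 J2=4
R@1,5 dof=1 J1 → L=6 J1=5 J2=4
C@2,5 dof=2 J2 → L=6 J1=5 J2=5
M=3(L−1)−2J1−J2=3·5−2·5−5=0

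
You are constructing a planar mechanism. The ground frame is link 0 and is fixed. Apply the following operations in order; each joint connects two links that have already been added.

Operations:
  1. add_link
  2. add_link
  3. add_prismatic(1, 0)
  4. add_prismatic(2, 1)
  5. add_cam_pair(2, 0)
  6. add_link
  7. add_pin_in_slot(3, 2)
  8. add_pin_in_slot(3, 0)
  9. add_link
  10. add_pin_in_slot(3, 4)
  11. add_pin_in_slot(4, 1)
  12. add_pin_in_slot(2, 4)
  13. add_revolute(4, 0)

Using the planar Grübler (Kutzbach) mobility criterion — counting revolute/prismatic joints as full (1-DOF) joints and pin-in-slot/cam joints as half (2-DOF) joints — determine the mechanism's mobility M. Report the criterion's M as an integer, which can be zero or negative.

[1;0;0] (link 0 is ground)
L+ [2;0;0]
L+ [3;0;0]
P(1,0)∈J1 [3;1;0]
P(2,1)∈J1 [3;2;0]
C(2,0)∈J2 [3;2;1]
L+ [4;2;1]
PS(3,2)∈J2 [4;2;2]
PS(3,0)∈J2 [4;2;3]
L+ [5;2;3]
PS(3,4)∈J2 [5;2;4]
PS(4,1)∈J2 [5;2;5]
PS(2,4)∈J2 [5;2;6]
R(4,0)∈J1 [5;3;6]
mobility = 12 − 6 − 6 = 0

M = 0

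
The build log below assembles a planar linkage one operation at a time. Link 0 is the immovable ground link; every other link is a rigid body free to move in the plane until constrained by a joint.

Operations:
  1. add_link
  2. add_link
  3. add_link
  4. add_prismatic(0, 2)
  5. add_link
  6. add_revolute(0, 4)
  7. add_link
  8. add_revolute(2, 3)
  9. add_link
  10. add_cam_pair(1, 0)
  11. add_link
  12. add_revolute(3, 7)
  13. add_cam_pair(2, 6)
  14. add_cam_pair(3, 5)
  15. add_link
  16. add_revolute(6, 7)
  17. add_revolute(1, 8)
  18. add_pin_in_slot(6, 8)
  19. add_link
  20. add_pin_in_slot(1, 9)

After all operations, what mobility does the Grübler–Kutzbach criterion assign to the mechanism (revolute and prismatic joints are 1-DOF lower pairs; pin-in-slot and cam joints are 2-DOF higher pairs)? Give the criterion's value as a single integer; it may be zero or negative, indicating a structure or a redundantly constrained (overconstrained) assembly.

link 0 = ground. State L|J1|J2 = 1|0|0
+link1  2|0|0
+link2  3|0|0
+link3  4|0|0
P(0,2) f=1→J1  4|1|0
+link4  5|1|0
R(0,4) f=1→J1  5|2|0
+link5  6|2|0
R(2,3) f=1→J1  6|3|0
+link6  7|3|0
C(1,0) f=2→J2  7|3|1
+link7  8|3|1
R(3,7) f=1→J1  8|4|1
C(2,6) f=2→J2  8|4|2
C(3,5) f=2→J2  8|4|3
+link8  9|4|3
R(6,7) f=1→J1  9|5|3
R(1,8) f=1→J1  9|6|3
PS(6,8) f=2→J2  9|6|4
+link9  10|6|4
PS(1,9) f=2→J2  10|6|5
M = 3(10−1)−2·6−5 = 27−12−5 = 10

M = 10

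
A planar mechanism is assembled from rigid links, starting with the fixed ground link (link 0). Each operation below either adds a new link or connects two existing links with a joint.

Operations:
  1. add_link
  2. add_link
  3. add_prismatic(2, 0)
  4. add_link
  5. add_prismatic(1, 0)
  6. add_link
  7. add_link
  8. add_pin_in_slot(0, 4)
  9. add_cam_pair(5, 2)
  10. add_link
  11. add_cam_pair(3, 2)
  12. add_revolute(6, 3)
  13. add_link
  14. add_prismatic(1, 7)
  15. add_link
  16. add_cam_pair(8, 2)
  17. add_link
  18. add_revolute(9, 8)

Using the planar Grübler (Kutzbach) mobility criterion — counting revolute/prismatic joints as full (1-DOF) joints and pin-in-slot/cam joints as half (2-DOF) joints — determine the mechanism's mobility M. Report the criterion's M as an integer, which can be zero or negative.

M = 13

[1;0;0] (link 0 is ground)
L+ [2;0;0]
L+ [3;0;0]
P(2,0)∈J1 [3;1;0]
L+ [4;1;0]
P(1,0)∈J1 [4;2;0]
L+ [5;2;0]
L+ [6;2;0]
PS(0,4)∈J2 [6;2;1]
C(5,2)∈J2 [6;2;2]
L+ [7;2;2]
C(3,2)∈J2 [7;2;3]
R(6,3)∈J1 [7;3;3]
L+ [8;3;3]
P(1,7)∈J1 [8;4;3]
L+ [9;4;3]
C(8,2)∈J2 [9;4;4]
L+ [10;4;4]
R(9,8)∈J1 [10;5;4]
mobility = 27 − 10 − 4 = 13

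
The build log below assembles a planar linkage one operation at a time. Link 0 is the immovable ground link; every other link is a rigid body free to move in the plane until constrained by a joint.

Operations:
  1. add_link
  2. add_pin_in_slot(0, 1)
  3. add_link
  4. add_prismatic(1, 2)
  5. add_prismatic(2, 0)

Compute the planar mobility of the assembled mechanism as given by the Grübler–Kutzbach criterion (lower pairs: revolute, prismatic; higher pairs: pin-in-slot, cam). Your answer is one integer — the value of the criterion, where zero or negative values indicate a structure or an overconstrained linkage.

M = 1

ground; <1,0,0>
#1 <2,0,0>
PS:0↔1 J2 <2,0,1>
#2 <3,0,1>
P:1↔2 J1 <3,1,1>
P:2↔0 J1 <3,2,1>
3×2 − 2×2 − 1×1 = 1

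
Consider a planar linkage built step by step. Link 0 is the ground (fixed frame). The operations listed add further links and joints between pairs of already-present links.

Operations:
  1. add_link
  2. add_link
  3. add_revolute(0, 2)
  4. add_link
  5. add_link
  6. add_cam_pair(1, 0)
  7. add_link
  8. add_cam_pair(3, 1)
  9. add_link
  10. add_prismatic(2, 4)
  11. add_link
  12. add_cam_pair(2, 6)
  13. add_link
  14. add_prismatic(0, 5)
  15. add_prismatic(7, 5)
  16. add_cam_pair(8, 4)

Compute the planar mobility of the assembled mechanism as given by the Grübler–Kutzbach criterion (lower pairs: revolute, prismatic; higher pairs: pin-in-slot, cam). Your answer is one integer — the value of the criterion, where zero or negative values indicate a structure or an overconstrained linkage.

M = 12

L=1 J1=0 J2=0
add link → L=2 J1=0 J2=0
add link → L=3 J1=0 J2=0
R@0,2 dof=1 J1 → L=3 J1=1 J2=0
add link → L=4 J1=1 J2=0
add link → L=5 J1=1 J2=0
C@1,0 dof=2 J2 → L=5 J1=1 J2=1
add link → L=6 J1=1 J2=1
C@3,1 dof=2 J2 → L=6 J1=1 J2=2
add link → L=7 J1=1 J2=2
P@2,4 dof=1 J1 → L=7 J1=2 J2=2
add link → L=8 J1=2 J2=2
C@2,6 dof=2 J2 → L=8 J1=2 J2=3
add link → L=9 J1=2 J2=3
P@0,5 dof=1 J1 → L=9 J1=3 J2=3
P@7,5 dof=1 J1 → L=9 J1=4 J2=3
C@8,4 dof=2 J2 → L=9 J1=4 J2=4
M=3(L−1)−2J1−J2=3·8−2·4−4=12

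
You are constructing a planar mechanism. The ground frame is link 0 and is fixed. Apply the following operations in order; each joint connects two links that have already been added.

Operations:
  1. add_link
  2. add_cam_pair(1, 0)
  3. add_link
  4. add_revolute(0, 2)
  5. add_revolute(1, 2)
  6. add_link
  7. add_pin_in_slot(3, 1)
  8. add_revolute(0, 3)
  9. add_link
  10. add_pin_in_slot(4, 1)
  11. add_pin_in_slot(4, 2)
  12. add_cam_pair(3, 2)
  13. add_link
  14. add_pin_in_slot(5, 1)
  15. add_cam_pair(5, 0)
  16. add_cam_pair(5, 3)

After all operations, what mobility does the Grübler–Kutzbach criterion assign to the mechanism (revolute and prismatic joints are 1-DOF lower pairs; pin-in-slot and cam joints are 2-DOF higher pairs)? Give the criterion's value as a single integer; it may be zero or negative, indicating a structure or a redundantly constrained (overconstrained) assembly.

M = 1

[1;0;0] (link 0 is ground)
L+ [2;0;0]
C(1,0)∈J2 [2;0;1]
L+ [3;0;1]
R(0,2)∈J1 [3;1;1]
R(1,2)∈J1 [3;2;1]
L+ [4;2;1]
PS(3,1)∈J2 [4;2;2]
R(0,3)∈J1 [4;3;2]
L+ [5;3;2]
PS(4,1)∈J2 [5;3;3]
PS(4,2)∈J2 [5;3;4]
C(3,2)∈J2 [5;3;5]
L+ [6;3;5]
PS(5,1)∈J2 [6;3;6]
C(5,0)∈J2 [6;3;7]
C(5,3)∈J2 [6;3;8]
mobility = 15 − 6 − 8 = 1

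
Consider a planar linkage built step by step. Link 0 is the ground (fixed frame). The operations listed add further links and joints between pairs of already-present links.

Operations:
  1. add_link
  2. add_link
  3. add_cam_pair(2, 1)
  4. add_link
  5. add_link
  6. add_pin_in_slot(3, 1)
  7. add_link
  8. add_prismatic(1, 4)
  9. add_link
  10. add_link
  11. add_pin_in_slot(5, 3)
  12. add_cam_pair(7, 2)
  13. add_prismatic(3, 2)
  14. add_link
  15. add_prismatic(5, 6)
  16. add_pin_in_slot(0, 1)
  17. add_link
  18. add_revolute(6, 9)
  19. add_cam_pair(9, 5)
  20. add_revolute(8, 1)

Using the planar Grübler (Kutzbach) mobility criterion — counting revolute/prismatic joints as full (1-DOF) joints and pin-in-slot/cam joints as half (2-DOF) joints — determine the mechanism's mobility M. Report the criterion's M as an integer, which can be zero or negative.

ground; <1,0,0>
#1 <2,0,0>
#2 <3,0,0>
C:2↔1 J2 <3,0,1>
#3 <4,0,1>
#4 <5,0,1>
PS:3↔1 J2 <5,0,2>
#5 <6,0,2>
P:1↔4 J1 <6,1,2>
#6 <7,1,2>
#7 <8,1,2>
PS:5↔3 J2 <8,1,3>
C:7↔2 J2 <8,1,4>
P:3↔2 J1 <8,2,4>
#8 <9,2,4>
P:5↔6 J1 <9,3,4>
PS:0↔1 J2 <9,3,5>
#9 <10,3,5>
R:6↔9 J1 <10,4,5>
C:9↔5 J2 <10,4,6>
R:8↔1 J1 <10,5,6>
3×9 − 2×5 − 1×6 = 11

M = 11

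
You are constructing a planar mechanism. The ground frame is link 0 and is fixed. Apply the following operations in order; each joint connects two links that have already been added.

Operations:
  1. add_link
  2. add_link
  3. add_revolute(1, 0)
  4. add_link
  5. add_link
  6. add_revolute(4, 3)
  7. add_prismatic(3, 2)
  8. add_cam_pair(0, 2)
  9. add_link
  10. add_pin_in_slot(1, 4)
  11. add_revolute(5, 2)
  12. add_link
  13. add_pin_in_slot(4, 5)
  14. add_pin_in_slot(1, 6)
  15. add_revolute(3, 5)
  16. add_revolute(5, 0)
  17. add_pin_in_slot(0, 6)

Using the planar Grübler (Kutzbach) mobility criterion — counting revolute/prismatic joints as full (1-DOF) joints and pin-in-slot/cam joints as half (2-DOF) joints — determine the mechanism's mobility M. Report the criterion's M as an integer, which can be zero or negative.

(L,J1,J2)=(1,0,0); link0 fixed
link1: (2,0,0)
link2: (3,0,0)
R 1-0 [J1]: (3,1,0)
link3: (4,1,0)
link4: (5,1,0)
R 4-3 [J1]: (5,2,0)
P 3-2 [J1]: (5,3,0)
C 0-2 [J2]: (5,3,1)
link5: (6,3,1)
PS 1-4 [J2]: (6,3,2)
R 5-2 [J1]: (6,4,2)
link6: (7,4,2)
PS 4-5 [J2]: (7,4,3)
PS 1-6 [J2]: (7,4,4)
R 3-5 [J1]: (7,5,4)
R 5-0 [J1]: (7,6,4)
PS 0-6 [J2]: (7,6,5)
Grübler: 3·6 − 2·6 − 5 = 1

M = 1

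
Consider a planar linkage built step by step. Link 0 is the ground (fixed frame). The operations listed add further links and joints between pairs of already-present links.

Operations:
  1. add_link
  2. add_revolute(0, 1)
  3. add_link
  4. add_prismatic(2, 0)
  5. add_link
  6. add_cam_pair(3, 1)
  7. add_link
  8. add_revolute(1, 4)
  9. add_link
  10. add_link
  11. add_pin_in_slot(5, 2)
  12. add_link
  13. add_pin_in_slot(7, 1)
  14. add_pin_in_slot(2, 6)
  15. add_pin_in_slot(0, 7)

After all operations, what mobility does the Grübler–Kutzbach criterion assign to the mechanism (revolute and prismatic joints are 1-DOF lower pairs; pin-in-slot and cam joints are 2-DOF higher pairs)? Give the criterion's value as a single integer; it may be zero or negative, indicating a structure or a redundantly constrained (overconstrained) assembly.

(L,J1,J2)=(1,0,0); link0 fixed
link1: (2,0,0)
R 0-1 [J1]: (2,1,0)
link2: (3,1,0)
P 2-0 [J1]: (3,2,0)
link3: (4,2,0)
C 3-1 [J2]: (4,2,1)
link4: (5,2,1)
R 1-4 [J1]: (5,3,1)
link5: (6,3,1)
link6: (7,3,1)
PS 5-2 [J2]: (7,3,2)
link7: (8,3,2)
PS 7-1 [J2]: (8,3,3)
PS 2-6 [J2]: (8,3,4)
PS 0-7 [J2]: (8,3,5)
Grübler: 3·7 − 2·3 − 5 = 10

M = 10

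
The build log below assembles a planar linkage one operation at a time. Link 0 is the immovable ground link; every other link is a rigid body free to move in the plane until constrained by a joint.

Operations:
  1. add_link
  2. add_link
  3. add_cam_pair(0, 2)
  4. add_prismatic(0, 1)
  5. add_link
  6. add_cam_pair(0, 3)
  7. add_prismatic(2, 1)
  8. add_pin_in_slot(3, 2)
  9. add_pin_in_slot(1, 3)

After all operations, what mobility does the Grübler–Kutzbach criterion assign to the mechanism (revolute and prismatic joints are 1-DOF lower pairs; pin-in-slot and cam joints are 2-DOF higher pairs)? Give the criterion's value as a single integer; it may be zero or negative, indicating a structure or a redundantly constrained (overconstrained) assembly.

M = 1

[1;0;0] (link 0 is ground)
L+ [2;0;0]
L+ [3;0;0]
C(0,2)∈J2 [3;0;1]
P(0,1)∈J1 [3;1;1]
L+ [4;1;1]
C(0,3)∈J2 [4;1;2]
P(2,1)∈J1 [4;2;2]
PS(3,2)∈J2 [4;2;3]
PS(1,3)∈J2 [4;2;4]
mobility = 9 − 4 − 4 = 1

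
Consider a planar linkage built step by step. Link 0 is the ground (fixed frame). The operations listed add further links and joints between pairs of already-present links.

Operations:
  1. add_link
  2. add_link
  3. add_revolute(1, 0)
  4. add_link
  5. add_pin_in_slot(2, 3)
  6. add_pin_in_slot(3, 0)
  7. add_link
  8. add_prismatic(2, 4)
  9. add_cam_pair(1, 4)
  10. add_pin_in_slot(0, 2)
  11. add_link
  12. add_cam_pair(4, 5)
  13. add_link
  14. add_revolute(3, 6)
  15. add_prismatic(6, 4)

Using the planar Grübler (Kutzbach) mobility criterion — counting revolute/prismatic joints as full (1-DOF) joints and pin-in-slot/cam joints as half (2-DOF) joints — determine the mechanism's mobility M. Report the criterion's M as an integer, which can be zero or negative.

M = 5

link 0 = ground. State L|J1|J2 = 1|0|0
+link1  2|0|0
+link2  3|0|0
R(1,0) f=1→J1  3|1|0
+link3  4|1|0
PS(2,3) f=2→J2  4|1|1
PS(3,0) f=2→J2  4|1|2
+link4  5|1|2
P(2,4) f=1→J1  5|2|2
C(1,4) f=2→J2  5|2|3
PS(0,2) f=2→J2  5|2|4
+link5  6|2|4
C(4,5) f=2→J2  6|2|5
+link6  7|2|5
R(3,6) f=1→J1  7|3|5
P(6,4) f=1→J1  7|4|5
M = 3(7−1)−2·4−5 = 18−8−5 = 5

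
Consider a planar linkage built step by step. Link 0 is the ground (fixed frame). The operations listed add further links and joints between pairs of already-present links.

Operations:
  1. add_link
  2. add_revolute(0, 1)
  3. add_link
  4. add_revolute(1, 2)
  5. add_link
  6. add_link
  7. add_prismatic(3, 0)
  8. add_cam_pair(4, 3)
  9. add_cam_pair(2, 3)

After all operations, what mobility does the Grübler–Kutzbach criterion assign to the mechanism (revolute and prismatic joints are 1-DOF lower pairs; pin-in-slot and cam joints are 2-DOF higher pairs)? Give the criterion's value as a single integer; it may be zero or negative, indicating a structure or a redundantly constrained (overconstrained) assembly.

M = 4

link 0 = ground. State L|J1|J2 = 1|0|0
+link1  2|0|0
R(0,1) f=1→J1  2|1|0
+link2  3|1|0
R(1,2) f=1→J1  3|2|0
+link3  4|2|0
+link4  5|2|0
P(3,0) f=1→J1  5|3|0
C(4,3) f=2→J2  5|3|1
C(2,3) f=2→J2  5|3|2
M = 3(5−1)−2·3−2 = 12−6−2 = 4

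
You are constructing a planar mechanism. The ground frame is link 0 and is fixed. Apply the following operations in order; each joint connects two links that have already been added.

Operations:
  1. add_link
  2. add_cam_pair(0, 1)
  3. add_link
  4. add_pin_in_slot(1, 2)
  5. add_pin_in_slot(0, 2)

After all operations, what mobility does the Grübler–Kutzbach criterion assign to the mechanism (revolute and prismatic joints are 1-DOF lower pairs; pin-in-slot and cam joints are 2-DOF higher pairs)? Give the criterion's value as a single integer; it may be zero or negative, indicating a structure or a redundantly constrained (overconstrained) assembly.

M = 3

ground; <1,0,0>
#1 <2,0,0>
C:0↔1 J2 <2,0,1>
#2 <3,0,1>
PS:1↔2 J2 <3,0,2>
PS:0↔2 J2 <3,0,3>
3×2 − 2×0 − 1×3 = 3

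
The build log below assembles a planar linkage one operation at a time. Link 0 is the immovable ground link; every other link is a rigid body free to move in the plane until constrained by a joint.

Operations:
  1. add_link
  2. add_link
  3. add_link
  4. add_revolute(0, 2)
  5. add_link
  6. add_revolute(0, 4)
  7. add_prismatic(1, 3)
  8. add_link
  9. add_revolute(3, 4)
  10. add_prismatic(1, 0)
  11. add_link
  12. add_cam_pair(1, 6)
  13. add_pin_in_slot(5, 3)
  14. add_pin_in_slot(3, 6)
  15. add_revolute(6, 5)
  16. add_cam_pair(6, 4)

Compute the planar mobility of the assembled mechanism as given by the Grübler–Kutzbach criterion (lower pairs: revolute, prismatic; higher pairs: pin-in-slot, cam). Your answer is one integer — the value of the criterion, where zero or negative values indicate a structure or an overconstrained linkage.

M = 2

ground; <1,0,0>
#1 <2,0,0>
#2 <3,0,0>
#3 <4,0,0>
R:0↔2 J1 <4,1,0>
#4 <5,1,0>
R:0↔4 J1 <5,2,0>
P:1↔3 J1 <5,3,0>
#5 <6,3,0>
R:3↔4 J1 <6,4,0>
P:1↔0 J1 <6,5,0>
#6 <7,5,0>
C:1↔6 J2 <7,5,1>
PS:5↔3 J2 <7,5,2>
PS:3↔6 J2 <7,5,3>
R:6↔5 J1 <7,6,3>
C:6↔4 J2 <7,6,4>
3×6 − 2×6 − 1×4 = 2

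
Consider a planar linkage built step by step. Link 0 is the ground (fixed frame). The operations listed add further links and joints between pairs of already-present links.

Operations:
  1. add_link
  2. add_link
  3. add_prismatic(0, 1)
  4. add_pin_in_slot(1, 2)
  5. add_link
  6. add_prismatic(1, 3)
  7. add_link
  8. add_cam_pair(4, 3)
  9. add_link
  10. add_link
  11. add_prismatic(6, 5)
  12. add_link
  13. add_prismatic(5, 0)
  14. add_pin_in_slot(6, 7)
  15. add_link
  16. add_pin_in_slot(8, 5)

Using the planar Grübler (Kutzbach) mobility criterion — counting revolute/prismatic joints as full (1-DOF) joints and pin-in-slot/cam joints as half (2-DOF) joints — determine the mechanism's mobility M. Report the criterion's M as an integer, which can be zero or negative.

ground; <1,0,0>
#1 <2,0,0>
#2 <3,0,0>
P:0↔1 J1 <3,1,0>
PS:1↔2 J2 <3,1,1>
#3 <4,1,1>
P:1↔3 J1 <4,2,1>
#4 <5,2,1>
C:4↔3 J2 <5,2,2>
#5 <6,2,2>
#6 <7,2,2>
P:6↔5 J1 <7,3,2>
#7 <8,3,2>
P:5↔0 J1 <8,4,2>
PS:6↔7 J2 <8,4,3>
#8 <9,4,3>
PS:8↔5 J2 <9,4,4>
3×8 − 2×4 − 1×4 = 12

M = 12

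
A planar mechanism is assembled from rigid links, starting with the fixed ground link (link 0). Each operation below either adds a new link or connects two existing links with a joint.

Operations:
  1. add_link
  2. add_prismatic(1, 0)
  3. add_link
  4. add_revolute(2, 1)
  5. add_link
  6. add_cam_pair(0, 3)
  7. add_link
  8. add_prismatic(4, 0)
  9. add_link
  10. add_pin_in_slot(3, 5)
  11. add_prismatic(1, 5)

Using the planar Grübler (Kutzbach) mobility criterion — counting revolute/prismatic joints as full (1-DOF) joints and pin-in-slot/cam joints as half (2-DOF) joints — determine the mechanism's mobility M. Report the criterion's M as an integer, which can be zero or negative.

M = 5

link 0 = ground. State L|J1|J2 = 1|0|0
+link1  2|0|0
P(1,0) f=1→J1  2|1|0
+link2  3|1|0
R(2,1) f=1→J1  3|2|0
+link3  4|2|0
C(0,3) f=2→J2  4|2|1
+link4  5|2|1
P(4,0) f=1→J1  5|3|1
+link5  6|3|1
PS(3,5) f=2→J2  6|3|2
P(1,5) f=1→J1  6|4|2
M = 3(6−1)−2·4−2 = 15−8−2 = 5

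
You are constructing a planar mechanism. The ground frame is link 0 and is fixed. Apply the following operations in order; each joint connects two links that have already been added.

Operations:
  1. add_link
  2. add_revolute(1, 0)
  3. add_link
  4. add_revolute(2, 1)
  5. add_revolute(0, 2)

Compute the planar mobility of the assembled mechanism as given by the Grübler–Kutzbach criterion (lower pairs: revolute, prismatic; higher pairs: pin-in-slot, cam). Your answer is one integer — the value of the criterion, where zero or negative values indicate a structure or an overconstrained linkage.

M = 0

(L,J1,J2)=(1,0,0); link0 fixed
link1: (2,0,0)
R 1-0 [J1]: (2,1,0)
link2: (3,1,0)
R 2-1 [J1]: (3,2,0)
R 0-2 [J1]: (3,3,0)
Grübler: 3·2 − 2·3 − 0 = 0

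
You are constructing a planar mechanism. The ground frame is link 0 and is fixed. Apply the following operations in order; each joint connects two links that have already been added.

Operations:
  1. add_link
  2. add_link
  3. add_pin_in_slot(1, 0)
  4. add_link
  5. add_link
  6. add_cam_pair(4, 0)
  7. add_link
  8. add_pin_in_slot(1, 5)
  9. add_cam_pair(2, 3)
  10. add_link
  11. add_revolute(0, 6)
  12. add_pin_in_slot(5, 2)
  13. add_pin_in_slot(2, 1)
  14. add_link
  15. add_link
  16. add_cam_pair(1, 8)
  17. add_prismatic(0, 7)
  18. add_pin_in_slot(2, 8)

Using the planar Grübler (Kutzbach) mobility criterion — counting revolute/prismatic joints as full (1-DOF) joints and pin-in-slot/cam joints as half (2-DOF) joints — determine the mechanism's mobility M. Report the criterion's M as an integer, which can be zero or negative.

L=1 J1=0 J2=0
add link → L=2 J1=0 J2=0
add link → L=3 J1=0 J2=0
PS@1,0 dof=2 J2 → L=3 J1=0 J2=1
add link → L=4 J1=0 J2=1
add link → L=5 J1=0 J2=1
C@4,0 dof=2 J2 → L=5 J1=0 J2=2
add link → L=6 J1=0 J2=2
PS@1,5 dof=2 J2 → L=6 J1=0 J2=3
C@2,3 dof=2 J2 → L=6 J1=0 J2=4
add link → L=7 J1=0 J2=4
R@0,6 dof=1 J1 → L=7 J1=1 J2=4
PS@5,2 dof=2 J2 → L=7 J1=1 J2=5
PS@2,1 dof=2 J2 → L=7 J1=1 J2=6
add link → L=8 J1=1 J2=6
add link → L=9 J1=1 J2=6
C@1,8 dof=2 J2 → L=9 J1=1 J2=7
P@0,7 dof=1 J1 → L=9 J1=2 J2=7
PS@2,8 dof=2 J2 → L=9 J1=2 J2=8
M=3(L−1)−2J1−J2=3·8−2·2−8=12

M = 12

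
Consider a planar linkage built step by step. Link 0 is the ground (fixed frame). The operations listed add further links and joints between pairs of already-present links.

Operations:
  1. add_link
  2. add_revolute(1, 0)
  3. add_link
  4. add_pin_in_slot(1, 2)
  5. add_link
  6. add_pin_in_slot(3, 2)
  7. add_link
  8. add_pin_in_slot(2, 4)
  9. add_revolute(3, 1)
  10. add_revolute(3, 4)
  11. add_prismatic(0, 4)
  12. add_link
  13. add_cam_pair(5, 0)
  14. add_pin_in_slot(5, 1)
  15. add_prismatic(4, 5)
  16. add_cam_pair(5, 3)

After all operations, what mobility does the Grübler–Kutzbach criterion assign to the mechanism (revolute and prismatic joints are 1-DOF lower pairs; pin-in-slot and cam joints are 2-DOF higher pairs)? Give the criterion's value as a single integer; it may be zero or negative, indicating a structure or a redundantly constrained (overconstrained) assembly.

M = -1

(L,J1,J2)=(1,0,0); link0 fixed
link1: (2,0,0)
R 1-0 [J1]: (2,1,0)
link2: (3,1,0)
PS 1-2 [J2]: (3,1,1)
link3: (4,1,1)
PS 3-2 [J2]: (4,1,2)
link4: (5,1,2)
PS 2-4 [J2]: (5,1,3)
R 3-1 [J1]: (5,2,3)
R 3-4 [J1]: (5,3,3)
P 0-4 [J1]: (5,4,3)
link5: (6,4,3)
C 5-0 [J2]: (6,4,4)
PS 5-1 [J2]: (6,4,5)
P 4-5 [J1]: (6,5,5)
C 5-3 [J2]: (6,5,6)
Grübler: 3·5 − 2·5 − 6 = -1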